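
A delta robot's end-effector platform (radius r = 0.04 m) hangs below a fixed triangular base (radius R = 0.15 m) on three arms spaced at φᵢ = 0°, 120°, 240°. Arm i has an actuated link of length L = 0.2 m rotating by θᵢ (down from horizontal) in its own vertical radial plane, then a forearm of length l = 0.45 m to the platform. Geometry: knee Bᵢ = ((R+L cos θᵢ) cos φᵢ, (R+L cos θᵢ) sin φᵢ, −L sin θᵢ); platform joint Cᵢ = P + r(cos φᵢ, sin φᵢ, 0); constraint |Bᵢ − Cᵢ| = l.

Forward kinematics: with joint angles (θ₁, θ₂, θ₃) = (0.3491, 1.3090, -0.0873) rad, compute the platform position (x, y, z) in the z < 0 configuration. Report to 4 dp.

(0.0714, -0.2442, -0.3710)

φ1=0.0°: virtual centre (0.2979, 0.0000, -0.0684), radius l
O2 = (0.1618·cos120.0°, 0.1618·sin120.0°, -0.1932) = (-0.0809, 0.1401, -0.1932)
arm 3 at φ=240.0°: ρ3 = 0.3092;  O3 = (-0.1546, -0.2678, 0.0174)
eliminate P² terms by subtracting sphere 1 from 2 and 3
[-0.7576 0.2802 -0.2495]·P = -0.0300;  [-0.9051 -0.5356 0.1717]·P = 0.0025
Cramer: x(z) = 0.0233-0.1297z;  y(z) = -0.0440+0.5398z
sphere 1 gives Az²+Bz+C=0 with A=1.3082, B=0.1606, C=-0.1204;  B²−4AC=0.6561;  roots -0.3710, 0.2482;  negative root z = -0.3710
x = 0.0714, y = -0.2442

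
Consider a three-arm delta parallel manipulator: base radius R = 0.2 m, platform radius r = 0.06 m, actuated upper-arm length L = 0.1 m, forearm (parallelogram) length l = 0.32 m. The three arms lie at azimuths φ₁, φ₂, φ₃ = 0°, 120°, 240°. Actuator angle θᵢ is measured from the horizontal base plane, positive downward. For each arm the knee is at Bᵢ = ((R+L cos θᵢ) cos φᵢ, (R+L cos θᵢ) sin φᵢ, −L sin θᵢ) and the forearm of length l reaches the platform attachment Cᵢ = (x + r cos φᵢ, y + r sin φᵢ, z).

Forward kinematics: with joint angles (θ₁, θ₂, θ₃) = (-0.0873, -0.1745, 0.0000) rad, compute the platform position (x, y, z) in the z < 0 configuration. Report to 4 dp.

(0.0002, 0.0080, -0.2034)

S1 = (0.2396·cos0.0°, 0.2396·sin0.0°, 0.0087) = (0.2396, 0.0000, 0.0087)
S2 = (0.2385·cos120.0°, 0.2385·sin120.0°, 0.0174) = (-0.1192, 0.2065, 0.0174)
arm 3 at φ=240.0°: e+L cos θ3 = 0.2400;  S3 = (-0.1200, -0.2078, 0.0000)
eliminate P² terms by subtracting sphere 1 from 2 and 3
[-0.7177 0.4131 0.0173]·P = -0.0003;  [-0.7192 -0.4157 -0.0174]·P = 0.0001
Cramer: x(z) = 0.0001-0.0000z;  y(z) = -0.0005-0.0419z
into |P−S₁|² = l²: 1.0018z² + -0.0174z + -0.0450 = 0;  Δ = 0.1805;  z = -0.2034 or 0.2207 → z<0 root = -0.2034
x = 0.0002, y = 0.0080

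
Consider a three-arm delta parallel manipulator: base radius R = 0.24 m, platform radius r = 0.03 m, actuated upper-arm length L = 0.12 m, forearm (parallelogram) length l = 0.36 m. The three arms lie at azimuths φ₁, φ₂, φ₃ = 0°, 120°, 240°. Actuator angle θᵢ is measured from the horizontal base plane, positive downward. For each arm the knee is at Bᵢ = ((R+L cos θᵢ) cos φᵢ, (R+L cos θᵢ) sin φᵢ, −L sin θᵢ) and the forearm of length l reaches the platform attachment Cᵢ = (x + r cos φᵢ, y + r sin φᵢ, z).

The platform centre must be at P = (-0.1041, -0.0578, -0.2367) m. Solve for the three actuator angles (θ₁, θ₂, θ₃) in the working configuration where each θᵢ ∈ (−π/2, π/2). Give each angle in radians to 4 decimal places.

θ₁ = 1.3959, θ₂ = 0.6980, θ₃ = -0.3495

arm 1 (φ=0.0°): x'=-0.1041, y'=-0.0578
  A cos θ + B sin θ = C:  0.3141·cos θ + -0.2367·sin θ = -0.1784
  θ1 = atan2(B,A) + arccos(C/0.3933) = 1.3959
φ2=120.0° → target in arm frame (0.0020, 0.1191)
  A=0.2080, B=-0.2367, C=(l²−L²−A²−y'²−z²)/(2L)=0.0072
  θ2 = atan2(B,A) + arccos(C/0.3151) = 0.6980
φ3=240.0° → target in arm frame (0.1021, -0.0613)
  e−x'=0.1079;  (l²−L²−(e−x')²−y'²−z²)/2L = 0.1824
  θ3 = atan2(B,A) + arccos(C/0.2601) = -0.3495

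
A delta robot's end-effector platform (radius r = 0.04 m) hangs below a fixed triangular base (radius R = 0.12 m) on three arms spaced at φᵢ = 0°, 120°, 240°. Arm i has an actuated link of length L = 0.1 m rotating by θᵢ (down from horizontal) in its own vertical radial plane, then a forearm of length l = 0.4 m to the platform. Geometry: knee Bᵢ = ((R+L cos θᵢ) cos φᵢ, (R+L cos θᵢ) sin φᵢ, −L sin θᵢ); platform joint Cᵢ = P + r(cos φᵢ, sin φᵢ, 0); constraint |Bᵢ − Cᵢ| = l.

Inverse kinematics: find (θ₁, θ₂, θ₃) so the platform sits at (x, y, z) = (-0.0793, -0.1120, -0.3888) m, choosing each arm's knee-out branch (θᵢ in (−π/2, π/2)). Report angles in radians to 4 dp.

θ₁ = 0.8726, θ₂ = 0.7856, θ₃ = -0.0869

arm 1 (φ=0.0°): x'=-0.0793, y'=-0.1120
  e−x'=0.1593;  (l²−L²−(e−x')²−y'²−z²)/2L = -0.1954
  θ1 = atan2(B,A) + arccos(C/0.4202) = 0.8726
arm 2 (φ=120.0°): x'=-0.0573, y'=0.1247
  A cos θ + B sin θ = C:  0.1373·cos θ + -0.3888·sin θ = -0.1779
  √(A²+B²)=0.4123;  θ2 = -1.2312+2.0168 ≈ 0.7856
φ3=240.0° → target in arm frame (0.1366, -0.0127)
  A=-0.0566, B=-0.3888, C=(l²−L²−A²−y'²−z²)/(2L)=-0.0227
  θ3 = atan2(B,A) + arccos(C/0.3929) = -0.0869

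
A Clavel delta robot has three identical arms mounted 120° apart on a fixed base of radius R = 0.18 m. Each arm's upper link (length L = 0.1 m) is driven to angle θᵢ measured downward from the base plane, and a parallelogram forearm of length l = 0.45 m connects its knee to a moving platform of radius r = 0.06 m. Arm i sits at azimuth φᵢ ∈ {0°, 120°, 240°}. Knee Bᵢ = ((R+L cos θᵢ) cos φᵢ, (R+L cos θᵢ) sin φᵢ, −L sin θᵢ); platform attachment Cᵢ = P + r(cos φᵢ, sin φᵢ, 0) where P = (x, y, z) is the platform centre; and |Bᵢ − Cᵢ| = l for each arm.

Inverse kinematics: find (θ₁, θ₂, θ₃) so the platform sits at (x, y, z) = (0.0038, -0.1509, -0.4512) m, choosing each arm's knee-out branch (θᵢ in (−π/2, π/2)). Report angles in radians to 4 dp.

φ1=0.0° → target in arm frame (0.0038, -0.1509)
  e−x'=0.1162;  (l²−L²−(e−x')²−y'²−z²)/2L = -0.2368
  √(A²+B²)=0.4659;  θ1 = -1.3187+2.1039 ≈ 0.7851
φ2=120.0° → target in arm frame (-0.1326, 0.0722)
  A cos θ + B sin θ = C:  0.2526·cos θ + -0.4512·sin θ = -0.4004
  √(A²+B²)=0.5171;  θ2 = -1.0605+2.4566 ≈ 1.3961
arm 3 (φ=240.0°): x'=0.1288, y'=0.0787
  A=-0.0088, B=-0.4512, C=(l²−L²−A²−y'²−z²)/(2L)=-0.0868
  γ=atan2(-0.4512,-0.0088)=-1.5903;  ψ=arccos(-0.1923)=1.7643;  θ3=γ+ψ≈0.1741

θ₁ = 0.7851, θ₂ = 1.3961, θ₃ = 0.1741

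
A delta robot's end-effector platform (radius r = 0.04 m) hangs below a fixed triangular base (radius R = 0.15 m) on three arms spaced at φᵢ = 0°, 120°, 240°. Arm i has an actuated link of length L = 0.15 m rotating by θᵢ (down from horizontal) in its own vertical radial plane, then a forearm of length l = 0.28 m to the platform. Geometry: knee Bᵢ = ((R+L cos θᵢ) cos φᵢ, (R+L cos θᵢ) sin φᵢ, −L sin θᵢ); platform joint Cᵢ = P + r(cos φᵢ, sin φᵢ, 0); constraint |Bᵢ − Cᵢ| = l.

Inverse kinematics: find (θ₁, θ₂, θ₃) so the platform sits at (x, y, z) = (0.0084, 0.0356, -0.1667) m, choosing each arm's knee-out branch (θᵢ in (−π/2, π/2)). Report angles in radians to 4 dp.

θ₁ = 0.2614, θ₂ = 0.0877, θ₃ = 0.6107

rotate P by −φ1: (0.0084, 0.0356, -0.1667)
  A cos θ + B sin θ = C:  0.1016·cos θ + -0.1667·sin θ = 0.0551
  √(A²+B²)=0.1952;  θ1 = -1.0234+1.2848 ≈ 0.2614
φ2=120.0° → target in arm frame (0.0266, -0.0251)
  A cos θ + B sin θ = C:  0.0834·cos θ + -0.1667·sin θ = 0.0684
  √(A²+B²)=0.1864;  θ2 = -1.1071+1.1948 ≈ 0.0877
arm 3 (φ=240.0°): x'=-0.0350, y'=-0.0105
  e−x'=0.1450;  (l²−L²−(e−x')²−y'²−z²)/2L = 0.0232
  θ3 = atan2(B,A) + arccos(C/0.2210) = 0.6107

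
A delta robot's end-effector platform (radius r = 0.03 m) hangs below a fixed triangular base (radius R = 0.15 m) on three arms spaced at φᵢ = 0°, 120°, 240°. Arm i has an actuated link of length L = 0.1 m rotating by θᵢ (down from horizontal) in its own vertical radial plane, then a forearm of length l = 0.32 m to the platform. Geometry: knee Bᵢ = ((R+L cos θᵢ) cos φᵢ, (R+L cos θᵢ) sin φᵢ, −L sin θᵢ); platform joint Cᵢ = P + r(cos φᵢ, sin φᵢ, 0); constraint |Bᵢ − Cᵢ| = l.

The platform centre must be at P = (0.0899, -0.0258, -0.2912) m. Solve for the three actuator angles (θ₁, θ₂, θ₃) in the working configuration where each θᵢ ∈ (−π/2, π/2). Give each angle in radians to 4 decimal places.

θ₁ = -0.0002, θ₂ = 1.0470, θ₃ = 0.7847

arm 1 (φ=0.0°): x'=0.0899, y'=-0.0258
  e−x'=0.0301;  (l²−L²−(e−x')²−y'²−z²)/2L = 0.0302
  √(A²+B²)=0.2928;  θ1 = -1.4678+1.4676 ≈ -0.0002
φ2=120.0° → target in arm frame (-0.0673, -0.0650)
  A cos θ + B sin θ = C:  0.1873·cos θ + -0.2912·sin θ = -0.1585
  γ=atan2(-0.2912,0.1873)=-0.9992;  ψ=arccos(-0.4577)=2.0462;  θ2=γ+ψ≈1.0470
rotate P by −φ3: (-0.0226, 0.0908, -0.2912)
  e−x'=0.1426;  (l²−L²−(e−x')²−y'²−z²)/2L = -0.1049
  θ3 = atan2(B,A) + arccos(C/0.3242) = 0.7847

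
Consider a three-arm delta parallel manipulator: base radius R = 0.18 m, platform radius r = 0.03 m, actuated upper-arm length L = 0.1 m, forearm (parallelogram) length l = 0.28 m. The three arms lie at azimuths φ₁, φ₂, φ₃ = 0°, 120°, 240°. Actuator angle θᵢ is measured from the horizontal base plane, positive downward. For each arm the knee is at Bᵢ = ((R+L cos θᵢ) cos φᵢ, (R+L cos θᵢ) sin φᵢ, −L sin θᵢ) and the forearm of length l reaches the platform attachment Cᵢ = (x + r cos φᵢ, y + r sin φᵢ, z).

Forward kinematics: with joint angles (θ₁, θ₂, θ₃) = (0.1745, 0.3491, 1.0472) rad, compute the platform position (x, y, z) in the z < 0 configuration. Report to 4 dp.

φ1=0.0°: virtual centre (0.2485, 0.0000, -0.0174), radius l
O2 = (0.2440·cos120.0°, 0.2440·sin120.0°, -0.0342) = (-0.1220, 0.2113, -0.0342)
φ3=240.0°: virtual centre (-0.1000, -0.1732, -0.0866), radius l
|O₂|²−|O₁|² = -0.0014;  |O₃|²−|O₁|² = -0.0145
plane₁₂: -0.7409x+0.4226y+-0.0337z = -0.0014
det = 0.5512;  x = 0.0120+-0.1273z,  y = 0.0178+-0.1436z
into |P−O₁|² = l²: 1.0368z² + 0.0898z + -0.0219 = 0;  Δ = 0.0987;  z = -0.1948 or 0.1082 → z<0 root = -0.1948
x = 0.0368, y = 0.0458

(0.0368, 0.0458, -0.1948)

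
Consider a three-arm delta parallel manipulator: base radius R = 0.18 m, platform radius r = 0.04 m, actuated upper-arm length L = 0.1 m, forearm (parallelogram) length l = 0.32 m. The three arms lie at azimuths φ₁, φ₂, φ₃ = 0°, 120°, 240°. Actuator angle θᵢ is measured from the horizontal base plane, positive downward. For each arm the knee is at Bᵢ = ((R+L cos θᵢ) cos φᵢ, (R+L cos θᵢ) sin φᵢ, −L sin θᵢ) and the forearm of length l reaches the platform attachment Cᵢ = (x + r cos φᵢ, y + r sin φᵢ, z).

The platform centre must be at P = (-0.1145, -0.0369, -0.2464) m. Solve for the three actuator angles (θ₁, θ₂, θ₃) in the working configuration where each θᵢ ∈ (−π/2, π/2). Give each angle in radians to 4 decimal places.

φ1=0.0° → target in arm frame (-0.1145, -0.0369)
  e−x'=0.2545;  (l²−L²−(e−x')²−y'²−z²)/2L = -0.1722
  √(A²+B²)=0.3542;  θ1 = -0.7692+2.0785 ≈ 1.3093
rotate P by −φ2: (0.0253, 0.1176, -0.2464)
  e−x'=0.1147;  (l²−L²−(e−x')²−y'²−z²)/2L = 0.0235
  θ2 = atan2(B,A) + arccos(C/0.2718) = 0.3492
arm 3 (φ=240.0°): x'=0.0892, y'=-0.0807
  A cos θ + B sin θ = C:  0.0508·cos θ + -0.2464·sin θ = 0.1130
  γ=atan2(-0.2464,0.0508)=-1.3675;  ψ=arccos(0.4490)=1.1051;  θ3=γ+ψ≈-0.2624

θ₁ = 1.3093, θ₂ = 0.3492, θ₃ = -0.2624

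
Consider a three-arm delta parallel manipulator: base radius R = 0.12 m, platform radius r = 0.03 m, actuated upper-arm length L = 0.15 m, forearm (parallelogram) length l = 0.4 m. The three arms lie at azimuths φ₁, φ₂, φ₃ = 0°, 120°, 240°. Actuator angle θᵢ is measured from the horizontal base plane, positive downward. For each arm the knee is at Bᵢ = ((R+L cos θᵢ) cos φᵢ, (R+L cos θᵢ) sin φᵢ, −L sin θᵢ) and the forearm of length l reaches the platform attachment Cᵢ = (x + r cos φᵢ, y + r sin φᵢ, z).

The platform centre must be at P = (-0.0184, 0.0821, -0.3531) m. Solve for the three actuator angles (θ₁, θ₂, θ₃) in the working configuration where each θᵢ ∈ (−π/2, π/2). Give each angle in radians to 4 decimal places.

θ₁ = 0.3491, θ₂ = -0.0869, θ₃ = 0.5236

φ1=0.0° → target in arm frame (-0.0184, 0.0821)
  A=0.1084, B=-0.3531, C=(l²−L²−A²−y'²−z²)/(2L)=-0.0189
  θ1 = atan2(B,A) + arccos(C/0.3694) = 0.3491
rotate P by −φ2: (0.0803, -0.0251, -0.3531)
  A cos θ + B sin θ = C:  0.0097·cos θ + -0.3531·sin θ = 0.0403
  γ=atan2(-0.3531,0.0097)=-1.5433;  ψ=arccos(0.1141)=1.4564;  θ2=γ+ψ≈-0.0869
arm 3 (φ=240.0°): x'=-0.0619, y'=-0.0570
  e−x'=0.1519;  (l²−L²−(e−x')²−y'²−z²)/2L = -0.0450
  θ3 = atan2(B,A) + arccos(C/0.3844) = 0.5236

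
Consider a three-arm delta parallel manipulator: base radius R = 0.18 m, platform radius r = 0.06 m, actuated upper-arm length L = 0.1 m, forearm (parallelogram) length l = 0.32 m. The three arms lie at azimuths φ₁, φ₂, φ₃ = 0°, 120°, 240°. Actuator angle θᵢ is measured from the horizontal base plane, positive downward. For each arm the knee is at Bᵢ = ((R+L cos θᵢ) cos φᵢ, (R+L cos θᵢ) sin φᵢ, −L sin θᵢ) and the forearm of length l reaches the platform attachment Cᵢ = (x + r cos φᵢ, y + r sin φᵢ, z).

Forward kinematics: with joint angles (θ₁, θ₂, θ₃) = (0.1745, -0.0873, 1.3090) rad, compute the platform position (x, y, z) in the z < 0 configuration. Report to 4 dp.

arm 1 at φ=0.0°: e+L cos θ1 = 0.2185;  S1 = (0.2185, 0.0000, -0.0174)
φ2=120.0°: virtual centre (-0.1098, 0.1902, 0.0087), radius l
φ3=240.0°: virtual centre (-0.0729, -0.1263, -0.0966), radius l
subtract pairs → two planes through P
linear system: -0.6566x+0.3804y = 0.0003−0.0522z; -0.5828x+-0.2527y = -0.0174−-0.1585z
Cramer: x(z) = 0.0169-0.1215z;  y(z) = 0.0299-0.3469z
into |P−S₁|² = l²: 1.1351z² + 0.0629z + -0.0606 = 0;  Δ = 0.2790;  z = -0.2604 or 0.2049 → z<0 root = -0.2604
x = 0.0486, y = 0.1202

(0.0486, 0.1202, -0.2604)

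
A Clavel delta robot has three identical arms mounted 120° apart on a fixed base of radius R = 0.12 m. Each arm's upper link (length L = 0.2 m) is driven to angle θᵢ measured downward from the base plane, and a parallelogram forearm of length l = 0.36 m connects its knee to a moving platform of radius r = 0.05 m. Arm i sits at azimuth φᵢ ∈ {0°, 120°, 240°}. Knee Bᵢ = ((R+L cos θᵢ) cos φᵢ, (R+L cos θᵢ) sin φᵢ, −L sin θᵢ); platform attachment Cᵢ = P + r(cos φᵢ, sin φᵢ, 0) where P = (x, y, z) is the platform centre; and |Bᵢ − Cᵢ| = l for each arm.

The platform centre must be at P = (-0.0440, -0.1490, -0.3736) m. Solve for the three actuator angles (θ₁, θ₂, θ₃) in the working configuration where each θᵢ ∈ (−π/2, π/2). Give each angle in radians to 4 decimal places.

rotate P by −φ1: (-0.0440, -0.1490, -0.3736)
  A cos θ + B sin θ = C:  0.1140·cos θ + -0.3736·sin θ = -0.2129
  √(A²+B²)=0.3906;  θ1 = -1.2746+2.1474 ≈ 0.8727
arm 2 (φ=120.0°): x'=-0.1070, y'=0.1126
  A=0.1770, B=-0.3736, C=(l²−L²−A²−y'²−z²)/(2L)=-0.2350
  γ=atan2(-0.3736,0.1770)=-1.1283;  ψ=arccos(-0.5684)=2.1754;  θ2=γ+ψ≈1.0471
arm 3 (φ=240.0°): x'=0.1510, y'=0.0364
  A=-0.0810, B=-0.3736, C=(l²−L²−A²−y'²−z²)/(2L)=-0.1447
  √(A²+B²)=0.3823;  θ3 = -1.7844+1.9589 ≈ 0.1745

θ₁ = 0.8727, θ₂ = 1.0471, θ₃ = 0.1745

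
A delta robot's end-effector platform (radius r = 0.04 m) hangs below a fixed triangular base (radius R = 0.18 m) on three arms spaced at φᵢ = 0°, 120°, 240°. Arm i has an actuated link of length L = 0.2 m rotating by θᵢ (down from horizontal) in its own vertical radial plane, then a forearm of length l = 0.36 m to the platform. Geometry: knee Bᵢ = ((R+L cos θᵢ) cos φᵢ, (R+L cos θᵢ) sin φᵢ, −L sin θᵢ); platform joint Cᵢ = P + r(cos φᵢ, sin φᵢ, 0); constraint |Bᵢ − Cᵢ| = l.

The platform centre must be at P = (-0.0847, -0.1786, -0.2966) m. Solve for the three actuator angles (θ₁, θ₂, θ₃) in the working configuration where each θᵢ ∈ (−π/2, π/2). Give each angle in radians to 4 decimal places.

θ₁ = 1.2219, θ₂ = 1.3091, θ₃ = -0.1744

rotate P by −φ1: (-0.0847, -0.1786, -0.2966)
  A=0.2247, B=-0.2966, C=(l²−L²−A²−y'²−z²)/(2L)=-0.2019
  √(A²+B²)=0.3721;  θ1 = -0.9225+2.1443 ≈ 1.2219
φ2=120.0° → target in arm frame (-0.1123, 0.1627)
  A cos θ + B sin θ = C:  0.2523·cos θ + -0.2966·sin θ = -0.2212
  √(A²+B²)=0.3894;  θ2 = -0.8659+2.1750 ≈ 1.3091
arm 3 (φ=240.0°): x'=0.1970, y'=0.0159
  A cos θ + B sin θ = C:  -0.0570·cos θ + -0.2966·sin θ = -0.0047
  γ=atan2(-0.2966,-0.0570)=-1.7607;  ψ=arccos(-0.0155)=1.5863;  θ3=γ+ψ≈-0.1744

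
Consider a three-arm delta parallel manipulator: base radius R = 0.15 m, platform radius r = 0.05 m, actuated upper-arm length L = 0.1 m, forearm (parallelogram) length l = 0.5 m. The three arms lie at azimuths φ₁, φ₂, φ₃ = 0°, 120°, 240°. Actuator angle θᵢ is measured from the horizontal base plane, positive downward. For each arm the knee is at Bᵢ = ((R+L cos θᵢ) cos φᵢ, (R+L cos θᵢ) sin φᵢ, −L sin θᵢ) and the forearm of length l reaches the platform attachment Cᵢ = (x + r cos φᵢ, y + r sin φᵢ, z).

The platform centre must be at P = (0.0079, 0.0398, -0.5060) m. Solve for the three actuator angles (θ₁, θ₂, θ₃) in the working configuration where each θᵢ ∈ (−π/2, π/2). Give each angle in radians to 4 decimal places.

arm 1 (φ=0.0°): x'=0.0079, y'=0.0398
  A=0.0921, B=-0.5060, C=(l²−L²−A²−y'²−z²)/(2L)=-0.1305
  θ1 = atan2(B,A) + arccos(C/0.5143) = 0.4366
arm 2 (φ=120.0°): x'=0.0305, y'=-0.0267
  e−x'=0.0695;  (l²−L²−(e−x')²−y'²−z²)/2L = -0.1079
  θ2 = atan2(B,A) + arccos(C/0.5107) = 0.3493
rotate P by −φ3: (-0.0384, -0.0131, -0.5060)
  A cos θ + B sin θ = C:  0.1384·cos θ + -0.5060·sin θ = -0.1768
  γ=atan2(-0.5060,0.1384)=-1.3038;  ψ=arccos(-0.3371)=1.9146;  θ3=γ+ψ≈0.6108

θ₁ = 0.4366, θ₂ = 0.3493, θ₃ = 0.6108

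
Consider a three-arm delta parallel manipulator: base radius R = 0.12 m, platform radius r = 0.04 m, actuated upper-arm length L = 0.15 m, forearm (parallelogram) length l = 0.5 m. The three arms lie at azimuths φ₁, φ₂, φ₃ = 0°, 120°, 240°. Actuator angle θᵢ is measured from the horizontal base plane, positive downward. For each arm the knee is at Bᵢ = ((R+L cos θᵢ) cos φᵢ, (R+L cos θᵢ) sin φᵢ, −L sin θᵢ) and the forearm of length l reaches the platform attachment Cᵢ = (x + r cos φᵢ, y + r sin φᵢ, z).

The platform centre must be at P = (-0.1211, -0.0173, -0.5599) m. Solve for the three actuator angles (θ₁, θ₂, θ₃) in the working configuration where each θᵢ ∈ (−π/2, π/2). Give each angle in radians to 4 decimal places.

rotate P by −φ1: (-0.1211, -0.0173, -0.5599)
  A=0.2011, B=-0.5599, C=(l²−L²−A²−y'²−z²)/(2L)=-0.4224
  √(A²+B²)=0.5949;  θ1 = -1.2260+2.3604 ≈ 1.1344
rotate P by −φ2: (0.0456, 0.1135, -0.5599)
  A cos θ + B sin θ = C:  0.0344·cos θ + -0.5599·sin θ = -0.3335
  θ2 = atan2(B,A) + arccos(C/0.5610) = 0.6982
rotate P by −φ3: (0.0755, -0.0962, -0.5599)
  A=0.0045, B=-0.5599, C=(l²−L²−A²−y'²−z²)/(2L)=-0.3176
  √(A²+B²)=0.5599;  θ3 = -1.5628+2.1738 ≈ 0.6110

θ₁ = 1.1344, θ₂ = 0.6982, θ₃ = 0.6110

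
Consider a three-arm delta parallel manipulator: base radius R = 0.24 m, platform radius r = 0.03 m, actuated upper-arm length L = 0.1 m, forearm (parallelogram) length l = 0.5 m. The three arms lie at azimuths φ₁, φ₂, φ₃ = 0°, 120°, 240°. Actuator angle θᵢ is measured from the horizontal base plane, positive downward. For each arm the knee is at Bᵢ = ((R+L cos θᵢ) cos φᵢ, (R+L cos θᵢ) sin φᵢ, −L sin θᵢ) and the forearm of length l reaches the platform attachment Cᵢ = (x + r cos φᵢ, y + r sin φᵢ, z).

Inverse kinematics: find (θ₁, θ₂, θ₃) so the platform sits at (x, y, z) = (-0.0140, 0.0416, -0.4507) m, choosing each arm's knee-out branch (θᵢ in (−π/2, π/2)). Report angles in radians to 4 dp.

φ1=0.0° → target in arm frame (-0.0140, 0.0416)
  A cos θ + B sin θ = C:  0.2240·cos θ + -0.4507·sin θ = -0.0752
  √(A²+B²)=0.5033;  θ1 = -1.1095+1.7207 ≈ 0.6112
rotate P by −φ2: (0.0430, -0.0087, -0.4507)
  e−x'=0.1670;  (l²−L²−(e−x')²−y'²−z²)/2L = 0.0446
  √(A²+B²)=0.4806;  θ2 = -1.2160+1.4779 ≈ 0.2619
arm 3 (φ=240.0°): x'=-0.0290, y'=-0.0329
  A=0.2390, B=-0.4507, C=(l²−L²−A²−y'²−z²)/(2L)=-0.1067
  √(A²+B²)=0.5102;  θ3 = -1.0832+1.7816 ≈ 0.6984

θ₁ = 0.6112, θ₂ = 0.2619, θ₃ = 0.6984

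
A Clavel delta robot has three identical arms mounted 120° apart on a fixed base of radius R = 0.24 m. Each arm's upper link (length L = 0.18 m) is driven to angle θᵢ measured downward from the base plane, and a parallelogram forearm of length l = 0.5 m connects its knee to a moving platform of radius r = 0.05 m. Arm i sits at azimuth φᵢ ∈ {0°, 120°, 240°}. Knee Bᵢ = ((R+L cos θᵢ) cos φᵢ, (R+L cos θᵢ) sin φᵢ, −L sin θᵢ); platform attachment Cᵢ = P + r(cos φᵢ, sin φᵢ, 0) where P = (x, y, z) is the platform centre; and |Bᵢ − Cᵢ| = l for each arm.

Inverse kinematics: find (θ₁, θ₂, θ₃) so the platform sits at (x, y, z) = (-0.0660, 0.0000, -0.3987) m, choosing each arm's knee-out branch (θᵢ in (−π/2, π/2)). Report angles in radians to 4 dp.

θ₁ = 0.6112, θ₂ = 0.1746, θ₃ = 0.1746

φ1=0.0° → target in arm frame (-0.0660, 0.0000)
  A cos θ + B sin θ = C:  0.2560·cos θ + -0.3987·sin θ = -0.0192
  √(A²+B²)=0.4738;  θ1 = -1.0000+1.6112 ≈ 0.6112
arm 2 (φ=120.0°): x'=0.0330, y'=0.0572
  e−x'=0.1570;  (l²−L²−(e−x')²−y'²−z²)/2L = 0.0853
  γ=atan2(-0.3987,0.1570)=-1.1957;  ψ=arccos(0.1992)=1.3703;  θ2=γ+ψ≈0.1746
rotate P by −φ3: (0.0330, -0.0572, -0.3987)
  A=0.1570, B=-0.3987, C=(l²−L²−A²−y'²−z²)/(2L)=0.0853
  θ3 = atan2(B,A) + arccos(C/0.4285) = 0.1746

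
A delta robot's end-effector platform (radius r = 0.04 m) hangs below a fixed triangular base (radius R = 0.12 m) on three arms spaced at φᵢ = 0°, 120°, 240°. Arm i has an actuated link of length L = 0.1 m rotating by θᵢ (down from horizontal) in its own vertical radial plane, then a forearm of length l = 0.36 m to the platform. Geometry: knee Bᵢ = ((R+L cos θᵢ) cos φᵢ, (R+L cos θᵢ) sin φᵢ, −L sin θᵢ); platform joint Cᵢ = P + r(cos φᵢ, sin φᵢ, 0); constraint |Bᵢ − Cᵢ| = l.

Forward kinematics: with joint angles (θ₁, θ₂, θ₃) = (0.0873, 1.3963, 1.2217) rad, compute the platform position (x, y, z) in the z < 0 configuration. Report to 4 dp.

(0.1645, -0.0240, -0.3676)

O1 = (0.1796·cos0.0°, 0.1796·sin0.0°, -0.0087) = (0.1796, 0.0000, -0.0087)
φ2=120.0°: virtual centre (-0.0487, 0.0843, -0.0985), radius l
O3 = (0.1142·cos240.0°, 0.1142·sin240.0°, -0.0940) = (-0.0571, -0.0989, -0.0940)
eliminate P² terms by subtracting sphere 1 from 2 and 3
linear system: -0.4566x+0.1686y = -0.0132−-0.1795z; -0.4734x+-0.1978y = -0.0105−-0.1705z
det = 0.1702;  x = 0.0257+-0.3777z,  y = -0.0085+0.0420z
sphere 1 gives Az²+Bz+C=0 with A=1.1444, B=0.1330, C=-0.1058;  B²−4AC=0.5018;  roots -0.3676, 0.2514;  negative root z = -0.3676
x = 0.1645, y = -0.0240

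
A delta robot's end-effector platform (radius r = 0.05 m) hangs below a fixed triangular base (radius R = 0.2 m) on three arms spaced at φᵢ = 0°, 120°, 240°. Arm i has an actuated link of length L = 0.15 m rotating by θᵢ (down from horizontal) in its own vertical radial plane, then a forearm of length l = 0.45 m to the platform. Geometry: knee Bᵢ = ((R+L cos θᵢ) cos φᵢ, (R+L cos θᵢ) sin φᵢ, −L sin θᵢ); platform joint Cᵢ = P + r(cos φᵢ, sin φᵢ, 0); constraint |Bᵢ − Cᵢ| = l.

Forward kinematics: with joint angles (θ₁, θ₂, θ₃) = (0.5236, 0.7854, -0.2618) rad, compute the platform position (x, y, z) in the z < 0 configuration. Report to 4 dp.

(-0.0306, -0.1251, -0.3757)

φ1=0.0°: virtual centre (0.2799, 0.0000, -0.0750), radius l
φ2=120.0°: virtual centre (-0.1280, 0.2218, -0.1061), radius l
arm 3 at φ=240.0°: e+L cos θ3 = 0.2949;  S3 = (-0.1474, -0.2554, 0.0388)
eliminate P² terms by subtracting sphere 1 from 2 and 3
plane₁₂: -0.8159x+0.4435y+-0.0621z = -0.0072
Cramer: x(z) = 0.0021+0.0870z;  y(z) = -0.0123+0.3001z
sphere 1 gives Az²+Bz+C=0 with A=1.0976, B=0.0943, C=-0.1195;  B²−4AC=0.5337;  roots -0.3757, 0.2898;  negative root z = -0.3757
x = -0.0306, y = -0.1251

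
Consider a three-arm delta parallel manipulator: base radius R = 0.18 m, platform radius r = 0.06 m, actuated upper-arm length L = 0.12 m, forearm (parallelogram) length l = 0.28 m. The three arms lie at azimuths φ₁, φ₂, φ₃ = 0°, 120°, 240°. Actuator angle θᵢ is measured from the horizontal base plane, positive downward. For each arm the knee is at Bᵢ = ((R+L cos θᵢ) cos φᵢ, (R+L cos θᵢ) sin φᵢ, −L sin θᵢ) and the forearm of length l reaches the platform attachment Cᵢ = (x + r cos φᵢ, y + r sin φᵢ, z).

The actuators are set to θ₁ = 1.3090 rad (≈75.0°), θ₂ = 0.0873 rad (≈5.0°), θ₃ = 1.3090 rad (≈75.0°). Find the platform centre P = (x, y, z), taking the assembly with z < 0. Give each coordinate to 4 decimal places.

arm 1 at φ=0.0°: e+L cos θ1 = 0.1511;  S1 = (0.1511, 0.0000, -0.1159)
φ2=120.0°: virtual centre (-0.1198, 0.2075, -0.0105), radius l
φ3=240.0°: virtual centre (-0.0755, -0.1308, -0.1159), radius l
|S₂|²−|S₁|² = 0.0212;  |S₃|²−|S₁|² = 0.0000
plane₁₂: -0.5417x+0.4149y+0.2109z = 0.0212
Cramer: x(z) = -0.0169+0.1673z;  y(z) = 0.0292-0.2898z
quadratic in z: (1.1120)z²+(0.1587)z+(-0.0359)=0, √Δ=0.4301 → z ∈ {-0.2647, 0.1220}; z = -0.2647 (taking z<0)
x = -0.0612, y = 0.1059

(-0.0612, 0.1059, -0.2647)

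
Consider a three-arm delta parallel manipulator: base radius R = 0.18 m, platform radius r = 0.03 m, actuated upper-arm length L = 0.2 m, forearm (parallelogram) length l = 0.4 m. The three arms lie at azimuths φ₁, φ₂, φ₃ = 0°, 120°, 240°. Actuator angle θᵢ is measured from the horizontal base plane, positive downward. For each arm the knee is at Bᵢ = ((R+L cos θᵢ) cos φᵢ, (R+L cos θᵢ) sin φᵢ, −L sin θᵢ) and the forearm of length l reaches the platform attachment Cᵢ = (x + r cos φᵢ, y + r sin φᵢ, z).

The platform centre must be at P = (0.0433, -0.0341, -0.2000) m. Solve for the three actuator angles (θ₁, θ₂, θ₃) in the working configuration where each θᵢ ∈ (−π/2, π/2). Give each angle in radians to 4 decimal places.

arm 1 (φ=0.0°): x'=0.0433, y'=-0.0341
  e−x'=0.1067;  (l²−L²−(e−x')²−y'²−z²)/2L = 0.1686
  √(A²+B²)=0.2267;  θ1 = -1.0807+0.7319 ≈ -0.3488
φ2=120.0° → target in arm frame (-0.0512, -0.0204)
  A cos θ + B sin θ = C:  0.2012·cos θ + -0.2000·sin θ = 0.0978
  θ2 = atan2(B,A) + arccos(C/0.2837) = 0.4365
φ3=240.0° → target in arm frame (0.0079, 0.0545)
  A=0.1421, B=-0.2000, C=(l²−L²−A²−y'²−z²)/(2L)=0.1421
  θ3 = atan2(B,A) + arccos(C/0.2454) = 0.0003

θ₁ = -0.3488, θ₂ = 0.4365, θ₃ = 0.0003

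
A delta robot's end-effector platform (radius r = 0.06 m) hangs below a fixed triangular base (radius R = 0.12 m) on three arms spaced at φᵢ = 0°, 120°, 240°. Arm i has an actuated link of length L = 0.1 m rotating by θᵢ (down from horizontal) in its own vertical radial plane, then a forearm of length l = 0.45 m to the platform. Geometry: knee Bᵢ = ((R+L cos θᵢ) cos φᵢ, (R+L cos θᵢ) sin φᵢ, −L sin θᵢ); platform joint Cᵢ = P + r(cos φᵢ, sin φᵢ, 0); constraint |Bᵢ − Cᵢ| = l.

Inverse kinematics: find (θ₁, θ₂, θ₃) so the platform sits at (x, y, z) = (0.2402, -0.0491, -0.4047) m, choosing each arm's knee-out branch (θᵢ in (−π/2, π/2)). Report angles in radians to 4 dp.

θ₁ = -0.3493, θ₂ = 1.1340, θ₃ = 0.8724

φ1=0.0° → target in arm frame (0.2402, -0.0491)
  A=-0.1802, B=-0.4047, C=(l²−L²−A²−y'²−z²)/(2L)=-0.0308
  θ1 = atan2(B,A) + arccos(C/0.4430) = -0.3493
rotate P by −φ2: (-0.1626, -0.1835, -0.4047)
  A=0.2226, B=-0.4047, C=(l²−L²−A²−y'²−z²)/(2L)=-0.2725
  √(A²+B²)=0.4619;  θ2 = -1.0679+2.2019 ≈ 1.1340
rotate P by −φ3: (-0.0776, 0.2326, -0.4047)
  A cos θ + B sin θ = C:  0.1376·cos θ + -0.4047·sin θ = -0.2215
  γ=atan2(-0.4047,0.1376)=-1.2431;  ψ=arccos(-0.5182)=2.1155;  θ3=γ+ψ≈0.8724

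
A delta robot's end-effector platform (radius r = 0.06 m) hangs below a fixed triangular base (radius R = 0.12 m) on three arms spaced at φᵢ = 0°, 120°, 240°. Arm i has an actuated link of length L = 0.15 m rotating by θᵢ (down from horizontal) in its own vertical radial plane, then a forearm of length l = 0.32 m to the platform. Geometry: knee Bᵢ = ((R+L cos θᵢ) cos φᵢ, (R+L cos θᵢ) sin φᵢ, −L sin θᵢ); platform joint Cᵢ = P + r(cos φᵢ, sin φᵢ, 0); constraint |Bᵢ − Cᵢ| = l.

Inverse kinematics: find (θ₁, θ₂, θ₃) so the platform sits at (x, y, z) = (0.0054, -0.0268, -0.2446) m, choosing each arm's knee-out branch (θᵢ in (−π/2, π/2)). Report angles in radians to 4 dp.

θ₁ = 0.0001, θ₂ = 0.1749, θ₃ = -0.0871

rotate P by −φ1: (0.0054, -0.0268, -0.2446)
  A=0.0546, B=-0.2446, C=(l²−L²−A²−y'²−z²)/(2L)=0.0546
  γ=atan2(-0.2446,0.0546)=-1.3512;  ψ=arccos(0.2177)=1.3513;  θ1=γ+ψ≈0.0001
arm 2 (φ=120.0°): x'=-0.0259, y'=0.0087
  A=0.0859, B=-0.2446, C=(l²−L²−A²−y'²−z²)/(2L)=0.0420
  γ=atan2(-0.2446,0.0859)=-1.2330;  ψ=arccos(0.1622)=1.4079;  θ2=γ+ψ≈0.1749
arm 3 (φ=240.0°): x'=0.0205, y'=0.0181
  A=0.0395, B=-0.2446, C=(l²−L²−A²−y'²−z²)/(2L)=0.0606
  θ3 = atan2(B,A) + arccos(C/0.2478) = -0.0871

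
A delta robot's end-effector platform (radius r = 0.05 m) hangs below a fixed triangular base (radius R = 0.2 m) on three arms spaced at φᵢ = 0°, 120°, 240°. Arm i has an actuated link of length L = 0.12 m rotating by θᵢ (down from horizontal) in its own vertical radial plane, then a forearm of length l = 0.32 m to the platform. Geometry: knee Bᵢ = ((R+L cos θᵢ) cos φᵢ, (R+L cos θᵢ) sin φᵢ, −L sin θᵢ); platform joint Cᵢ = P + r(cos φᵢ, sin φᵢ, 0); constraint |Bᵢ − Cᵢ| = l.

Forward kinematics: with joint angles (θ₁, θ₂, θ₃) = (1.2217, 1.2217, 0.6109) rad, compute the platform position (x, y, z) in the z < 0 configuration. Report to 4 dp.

(-0.0338, -0.0585, -0.3329)

centre 1 = (0.1910·cos0.0°, 0.1910·sin0.0°, -0.1128) = (0.1910, 0.0000, -0.1128)
centre 2 = (0.1910·cos120.0°, 0.1910·sin120.0°, -0.1128) = (-0.0955, 0.1655, -0.1128)
centre 3 = (0.2483·cos240.0°, 0.2483·sin240.0°, -0.0688) = (-0.1241, -0.2150, -0.0688)
|centre ₂|²−|centre ₁|² = 0.0000;  |centre ₃|²−|centre ₁|² = 0.0172
linear system: -0.5731x+0.3309y = 0.0000−0.0000z; -0.6304x+-0.4301y = 0.0172−0.0879z
det = 0.4551;  x = -0.0125+0.0639z,  y = -0.0216+0.1107z
into |P−centre ₁|² = l²: 1.0163z² + 0.1947z + -0.0478 = 0;  Δ = 0.2322;  z = -0.3329 or 0.1413 → z<0 root = -0.3329
x = -0.0338, y = -0.0585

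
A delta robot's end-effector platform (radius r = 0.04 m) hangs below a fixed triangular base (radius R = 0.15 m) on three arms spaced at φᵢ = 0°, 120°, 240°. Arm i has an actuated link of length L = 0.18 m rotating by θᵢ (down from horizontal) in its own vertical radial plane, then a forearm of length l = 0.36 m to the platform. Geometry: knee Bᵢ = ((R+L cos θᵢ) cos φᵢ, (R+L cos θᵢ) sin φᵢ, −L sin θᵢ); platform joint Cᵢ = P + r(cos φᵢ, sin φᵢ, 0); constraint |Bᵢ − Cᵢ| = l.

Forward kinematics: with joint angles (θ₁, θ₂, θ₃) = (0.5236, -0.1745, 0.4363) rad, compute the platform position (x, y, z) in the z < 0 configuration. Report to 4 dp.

arm 1 at φ=0.0°: ρ1 = 0.2659;  O1 = (0.2659, 0.0000, -0.0900)
φ2=120.0°: virtual centre (-0.1436, 0.2488, 0.0313), radius l
φ3=240.0°: virtual centre (-0.1366, -0.2365, -0.0761), radius l
eliminate P² terms by subtracting sphere 1 from 2 and 3
plane₁₂: -0.8190x+0.4976y+0.2425z = 0.0047
Cramer: x(z) = -0.0038+0.1632z;  y(z) = 0.0031-0.2187z
into |P−O₁|² = l²: 1.0745z² + 0.0906z + -0.0487 = 0;  Δ = 0.2177;  z = -0.2593 or 0.1750 → z<0 root = -0.2593
x = -0.0461, y = 0.0599

(-0.0461, 0.0599, -0.2593)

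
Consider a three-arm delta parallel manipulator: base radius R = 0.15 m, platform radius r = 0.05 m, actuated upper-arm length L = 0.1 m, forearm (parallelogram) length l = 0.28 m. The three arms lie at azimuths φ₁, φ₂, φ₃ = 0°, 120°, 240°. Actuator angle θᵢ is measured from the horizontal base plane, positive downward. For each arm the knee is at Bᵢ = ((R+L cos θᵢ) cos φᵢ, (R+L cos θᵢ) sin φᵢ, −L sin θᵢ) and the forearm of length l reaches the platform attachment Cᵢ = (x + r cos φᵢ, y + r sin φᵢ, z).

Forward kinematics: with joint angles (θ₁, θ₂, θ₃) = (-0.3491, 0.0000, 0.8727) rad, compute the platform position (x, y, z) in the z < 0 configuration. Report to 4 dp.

(0.0592, 0.0639, -0.2028)

S1 = (0.1940·cos0.0°, 0.1940·sin0.0°, 0.0342) = (0.1940, 0.0000, 0.0342)
φ2=120.0°: virtual centre (-0.1000, 0.1732, 0.0000), radius l
φ3=240.0°: virtual centre (-0.0821, -0.1423, -0.0766), radius l
subtract pairs → two planes through P
plane₁₂: -0.5879x+0.3464y+-0.0684z = 0.0012
det = 0.3586;  x = 0.0048+-0.2684z,  y = 0.0116+-0.2580z
into |P−S₁|² = l²: 1.1386z² + 0.0272z + -0.0413 = 0;  Δ = 0.1889;  z = -0.2028 or 0.1789 → z<0 root = -0.2028
x = 0.0592, y = 0.0639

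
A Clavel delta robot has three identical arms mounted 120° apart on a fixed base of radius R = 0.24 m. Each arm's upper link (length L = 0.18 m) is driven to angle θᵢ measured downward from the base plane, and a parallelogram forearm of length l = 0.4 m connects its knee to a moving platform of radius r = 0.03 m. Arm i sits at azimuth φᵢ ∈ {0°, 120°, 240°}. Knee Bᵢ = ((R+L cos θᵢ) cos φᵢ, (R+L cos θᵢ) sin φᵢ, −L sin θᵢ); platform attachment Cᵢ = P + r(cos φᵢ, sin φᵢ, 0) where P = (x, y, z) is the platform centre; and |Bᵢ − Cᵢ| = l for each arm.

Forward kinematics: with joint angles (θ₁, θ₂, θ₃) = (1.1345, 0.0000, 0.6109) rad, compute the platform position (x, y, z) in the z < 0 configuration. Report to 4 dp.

centre 1 = (0.2861·cos0.0°, 0.2861·sin0.0°, -0.1631) = (0.2861, 0.0000, -0.1631)
φ2=120.0°: virtual centre (-0.1950, 0.3377, 0.0000), radius l
arm 3 at φ=240.0°: (R−r)+L cos θ3 = 0.3574;  centre 3 = (-0.1787, -0.3096, -0.1032)
subtract pairs → two planes through P
plane₁₂: -0.9621x+0.6755y+0.3263z = 0.0437
Cramer: x(z) = -0.0386+0.2312z;  y(z) = 0.0096-0.1537z
quadratic in z: (1.0771)z²+(0.1732)z+(-0.0279)=0, √Δ=0.3873 → z ∈ {-0.2602, 0.0994}; z = -0.2602 (taking z<0)
x = -0.0988, y = 0.0496

(-0.0988, 0.0496, -0.2602)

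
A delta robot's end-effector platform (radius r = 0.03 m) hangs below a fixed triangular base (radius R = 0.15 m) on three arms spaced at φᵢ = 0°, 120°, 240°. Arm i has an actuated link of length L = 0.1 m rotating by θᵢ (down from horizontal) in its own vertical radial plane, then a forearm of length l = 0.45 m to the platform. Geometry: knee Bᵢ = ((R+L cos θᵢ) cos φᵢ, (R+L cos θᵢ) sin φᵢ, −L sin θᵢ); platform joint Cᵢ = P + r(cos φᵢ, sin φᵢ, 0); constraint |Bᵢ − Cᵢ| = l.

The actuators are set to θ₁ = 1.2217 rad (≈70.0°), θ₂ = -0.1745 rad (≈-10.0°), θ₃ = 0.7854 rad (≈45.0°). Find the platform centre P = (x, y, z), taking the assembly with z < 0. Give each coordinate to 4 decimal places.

(-0.1300, 0.1100, -0.4251)

arm 1 at φ=0.0°: e+L cos θ1 = 0.1542;  O1 = (0.1542, 0.0000, -0.0940)
O2 = (0.2185·cos120.0°, 0.2185·sin120.0°, 0.0174) = (-0.1092, 0.1892, 0.0174)
arm 3 at φ=240.0°: e+L cos θ3 = 0.1907;  O3 = (-0.0954, -0.1652, -0.0707)
|O₂|²−|O₁|² = 0.0154;  |O₃|²−|O₁|² = 0.0088
linear system: -0.5269x+0.3784y = 0.0154−0.2227z; -0.4991x+-0.3303y = 0.0088−0.0465z
Cramer: x(z) = -0.0232+0.2512z;  y(z) = 0.0085-0.2387z
into |P−O₁|² = l²: 1.1201z² + 0.0948z + -0.1621 = 0;  Δ = 0.7354;  z = -0.4251 or 0.3405 → z<0 root = -0.4251
x = -0.1300, y = 0.1100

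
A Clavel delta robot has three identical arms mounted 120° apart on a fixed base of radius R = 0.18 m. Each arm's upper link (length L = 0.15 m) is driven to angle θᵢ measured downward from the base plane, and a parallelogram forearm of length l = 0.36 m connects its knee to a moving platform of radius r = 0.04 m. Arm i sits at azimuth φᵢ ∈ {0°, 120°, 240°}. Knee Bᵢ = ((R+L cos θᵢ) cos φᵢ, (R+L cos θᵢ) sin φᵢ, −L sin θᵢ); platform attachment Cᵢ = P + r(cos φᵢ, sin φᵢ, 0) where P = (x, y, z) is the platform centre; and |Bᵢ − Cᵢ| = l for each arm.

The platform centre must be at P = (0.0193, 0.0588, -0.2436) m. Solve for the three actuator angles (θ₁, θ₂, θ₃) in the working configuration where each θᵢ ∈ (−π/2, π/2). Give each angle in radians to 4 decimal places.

θ₁ = 0.0869, θ₂ = -0.0874, θ₃ = 0.6109

rotate P by −φ1: (0.0193, 0.0588, -0.2436)
  A=0.1207, B=-0.2436, C=(l²−L²−A²−y'²−z²)/(2L)=0.0991
  θ1 = atan2(B,A) + arccos(C/0.2719) = 0.0869
φ2=120.0° → target in arm frame (0.0413, -0.0461)
  A cos θ + B sin θ = C:  0.0987·cos θ + -0.2436·sin θ = 0.1196
  γ=atan2(-0.2436,0.0987)=-1.1857;  ψ=arccos(0.4551)=1.0983;  θ2=γ+ψ≈-0.0874
φ3=240.0° → target in arm frame (-0.0606, -0.0127)
  A=0.2006, B=-0.2436, C=(l²−L²−A²−y'²−z²)/(2L)=0.0246
  √(A²+B²)=0.3155;  θ3 = -0.8820+1.4929 ≈ 0.6109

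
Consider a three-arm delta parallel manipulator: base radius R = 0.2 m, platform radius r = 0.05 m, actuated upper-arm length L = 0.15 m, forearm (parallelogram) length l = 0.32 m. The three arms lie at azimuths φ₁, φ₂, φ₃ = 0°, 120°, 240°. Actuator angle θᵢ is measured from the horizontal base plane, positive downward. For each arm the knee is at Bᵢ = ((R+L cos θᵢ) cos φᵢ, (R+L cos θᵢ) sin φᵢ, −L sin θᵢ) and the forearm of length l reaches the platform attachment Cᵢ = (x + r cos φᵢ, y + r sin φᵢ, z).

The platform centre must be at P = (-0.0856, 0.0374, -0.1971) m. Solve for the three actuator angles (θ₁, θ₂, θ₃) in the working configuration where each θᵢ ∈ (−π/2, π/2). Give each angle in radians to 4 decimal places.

θ₁ = 1.0470, θ₂ = -0.1748, θ₃ = 0.4365

rotate P by −φ1: (-0.0856, 0.0374, -0.1971)
  A cos θ + B sin θ = C:  0.2356·cos θ + -0.1971·sin θ = -0.0528
  √(A²+B²)=0.3072;  θ1 = -0.6967+1.7437 ≈ 1.0470
arm 2 (φ=120.0°): x'=0.0752, y'=0.0554
  e−x'=0.0748;  (l²−L²−(e−x')²−y'²−z²)/2L = 0.1079
  θ2 = atan2(B,A) + arccos(C/0.2108) = -0.1748
φ3=240.0° → target in arm frame (0.0104, -0.0928)
  e−x'=0.1396;  (l²−L²−(e−x')²−y'²−z²)/2L = 0.0432
  γ=atan2(-0.1971,0.1396)=-0.9546;  ψ=arccos(0.1787)=1.3911;  θ3=γ+ψ≈0.4365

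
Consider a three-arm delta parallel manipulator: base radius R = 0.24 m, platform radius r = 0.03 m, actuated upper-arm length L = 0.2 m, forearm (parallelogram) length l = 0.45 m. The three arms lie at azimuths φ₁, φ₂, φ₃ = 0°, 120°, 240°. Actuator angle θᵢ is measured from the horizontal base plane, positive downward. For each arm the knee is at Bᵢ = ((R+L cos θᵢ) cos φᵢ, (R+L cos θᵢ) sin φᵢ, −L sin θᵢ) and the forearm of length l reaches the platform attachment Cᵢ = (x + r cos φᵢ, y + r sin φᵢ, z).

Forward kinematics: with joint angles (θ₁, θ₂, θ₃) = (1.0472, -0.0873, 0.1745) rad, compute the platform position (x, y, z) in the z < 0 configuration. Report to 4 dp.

φ1=0.0°: virtual centre (0.3100, 0.0000, -0.1732), radius l
centre 2 = (0.4092·cos120.0°, 0.4092·sin120.0°, 0.0174) = (-0.2046, 0.3544, 0.0174)
φ3=240.0°: virtual centre (-0.2035, -0.3524, -0.0347), radius l
eliminate P² terms by subtracting sphere 1 from 2 and 3
plane₁₂: -1.0292x+0.7088y+0.3813z = 0.0417
Cramer: x(z) = -0.0401+0.3200z;  y(z) = 0.0006-0.0733z
sphere 1 gives Az²+Bz+C=0 with A=1.1078, B=0.1223, C=-0.0499;  B²−4AC=0.2363;  roots -0.2746, 0.1642;  negative root z = -0.2746
x = -0.1279, y = 0.0207

(-0.1279, 0.0207, -0.2746)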